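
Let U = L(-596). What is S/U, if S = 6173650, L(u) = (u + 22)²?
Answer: 440975/23534 ≈ 18.738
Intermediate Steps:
L(u) = (22 + u)²
U = 329476 (U = (22 - 596)² = (-574)² = 329476)
S/U = 6173650/329476 = 6173650*(1/329476) = 440975/23534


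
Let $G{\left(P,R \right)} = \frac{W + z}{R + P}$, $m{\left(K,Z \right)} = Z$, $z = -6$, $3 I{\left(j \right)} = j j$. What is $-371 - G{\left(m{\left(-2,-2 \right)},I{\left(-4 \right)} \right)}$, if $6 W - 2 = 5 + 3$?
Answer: $- \frac{3697}{10} \approx -369.7$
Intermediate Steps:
$I{\left(j \right)} = \frac{j^{2}}{3}$ ($I{\left(j \right)} = \frac{j j}{3} = \frac{j^{2}}{3}$)
$W = \frac{5}{3}$ ($W = \frac{1}{3} + \frac{5 + 3}{6} = \frac{1}{3} + \frac{1}{6} \cdot 8 = \frac{1}{3} + \frac{4}{3} = \frac{5}{3} \approx 1.6667$)
$G{\left(P,R \right)} = - \frac{13}{3 \left(P + R\right)}$ ($G{\left(P,R \right)} = \frac{\frac{5}{3} - 6}{R + P} = - \frac{13}{3 \left(P + R\right)}$)
$-371 - G{\left(m{\left(-2,-2 \right)},I{\left(-4 \right)} \right)} = -371 - - \frac{13}{3 \left(-2\right) + 3 \frac{\left(-4\right)^{2}}{3}} = -371 - - \frac{13}{-6 + 3 \cdot \frac{1}{3} \cdot 16} = -371 - - \frac{13}{-6 + 3 \cdot \frac{16}{3}} = -371 - - \frac{13}{-6 + 16} = -371 - - \frac{13}{10} = -371 + \frac{13}{10} = - \frac{3697}{10}$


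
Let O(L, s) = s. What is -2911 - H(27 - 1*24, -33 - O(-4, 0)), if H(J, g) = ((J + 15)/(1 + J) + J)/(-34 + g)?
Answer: -390059/134 ≈ -2910.9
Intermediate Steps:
H(J, g) = (J + (15 + J)/(1 + J))/(-34 + g) (H(J, g) = ((15 + J)/(1 + J) + J)/(-34 + g) = (J + (15 + J)/(1 + J))/(-34 + g))
-2911 - H(27 - 1*24, -33 - O(-4, 0)) = -2911 - (15 + (27 - 1*24)² + 2*(27 - 1*24))/(-34 + (-33 - 1*0) - 34*(27 - 1*24) + (27 - 1*24)*(-33 - 1*0)) = -2911 - (15 + (27 - 24)² + 2*(27 - 24))/(-34 + (-33 + 0) - 34*(27 - 24) + (27 - 24)*(-33 + 0)) = -2911 - (15 + 3² + 2*3)/(-34 - 33 - 34*3 + 3*(-33)) = -2911 - (15 + 9 + 6)/(-34 - 33 - 102 - 99) = -2911 - 30/(-268) = -2911 - (-1)*30/268 = -2911 - 1*(-15/134) = -2911 + 15/134 = -390059/134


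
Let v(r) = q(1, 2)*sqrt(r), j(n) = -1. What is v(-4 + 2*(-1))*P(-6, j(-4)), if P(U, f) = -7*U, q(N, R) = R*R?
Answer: 168*I*sqrt(6) ≈ 411.51*I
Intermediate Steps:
q(N, R) = R**2
v(r) = 4*sqrt(r) (v(r) = 2**2*sqrt(r) = 4*sqrt(r))
v(-4 + 2*(-1))*P(-6, j(-4)) = (4*sqrt(-4 + 2*(-1)))*(-7*(-6)) = (4*sqrt(-4 - 2))*42 = (4*sqrt(-6))*42 = (4*(I*sqrt(6)))*42 = (4*I*sqrt(6))*42 = 168*I*sqrt(6)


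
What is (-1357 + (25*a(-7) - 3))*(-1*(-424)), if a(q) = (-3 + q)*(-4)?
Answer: -152640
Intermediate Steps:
a(q) = 12 - 4*q
(-1357 + (25*a(-7) - 3))*(-1*(-424)) = (-1357 + (25*(12 - 4*(-7)) - 3))*(-1*(-424)) = (-1357 + (25*(12 + 28) - 3))*424 = (-1357 + (25*40 - 3))*424 = (-1357 + (1000 - 3))*424 = (-1357 + 997)*424 = -360*424 = -152640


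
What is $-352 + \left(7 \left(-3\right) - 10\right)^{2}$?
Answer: $609$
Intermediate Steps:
$-352 + \left(7 \left(-3\right) - 10\right)^{2} = -352 + \left(-21 - 10\right)^{2} = -352 + \left(-31\right)^{2} = -352 + 961 = 609$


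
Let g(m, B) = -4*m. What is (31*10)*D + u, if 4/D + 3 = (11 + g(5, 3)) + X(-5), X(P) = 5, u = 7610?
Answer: 52030/7 ≈ 7432.9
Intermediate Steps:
D = -4/7 (D = 4/(-3 + ((11 - 4*5) + 5)) = 4/(-3 + ((11 - 20) + 5)) = 4/(-3 + (-9 + 5)) = 4/(-3 - 4) = 4/(-7) = 4*(-⅐) = -4/7 ≈ -0.57143)
(31*10)*D + u = (31*10)*(-4/7) + 7610 = 310*(-4/7) + 7610 = -1240/7 + 7610 = 52030/7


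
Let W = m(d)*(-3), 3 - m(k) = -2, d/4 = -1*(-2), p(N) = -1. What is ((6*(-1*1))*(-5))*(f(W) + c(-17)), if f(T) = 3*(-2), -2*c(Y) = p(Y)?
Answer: -165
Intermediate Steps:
d = 8 (d = 4*(-1*(-2)) = 4*2 = 8)
m(k) = 5 (m(k) = 3 - 1*(-2) = 3 + 2 = 5)
c(Y) = 1/2 (c(Y) = -1/2*(-1) = 1/2)
W = -15 (W = 5*(-3) = -15)
f(T) = -6
((6*(-1*1))*(-5))*(f(W) + c(-17)) = ((6*(-1*1))*(-5))*(-6 + 1/2) = ((6*(-1))*(-5))*(-11/2) = -6*(-5)*(-11/2) = 30*(-11/2) = -165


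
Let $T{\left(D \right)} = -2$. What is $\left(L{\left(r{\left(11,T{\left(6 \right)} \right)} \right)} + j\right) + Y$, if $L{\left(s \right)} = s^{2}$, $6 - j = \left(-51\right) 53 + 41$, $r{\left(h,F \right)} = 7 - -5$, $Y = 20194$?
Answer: $23006$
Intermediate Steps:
$r{\left(h,F \right)} = 12$ ($r{\left(h,F \right)} = 7 + 5 = 12$)
$j = 2668$ ($j = 6 - \left(\left(-51\right) 53 + 41\right) = 6 - \left(-2703 + 41\right) = 6 - -2662 = 6 + 2662 = 2668$)
$\left(L{\left(r{\left(11,T{\left(6 \right)} \right)} \right)} + j\right) + Y = \left(12^{2} + 2668\right) + 20194 = \left(144 + 2668\right) + 20194 = 2812 + 20194 = 23006$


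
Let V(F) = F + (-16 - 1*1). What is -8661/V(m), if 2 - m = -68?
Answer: -8661/53 ≈ -163.42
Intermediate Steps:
m = 70 (m = 2 - 1*(-68) = 2 + 68 = 70)
V(F) = -17 + F (V(F) = F + (-16 - 1) = F - 17 = -17 + F)
-8661/V(m) = -8661/(-17 + 70) = -8661/53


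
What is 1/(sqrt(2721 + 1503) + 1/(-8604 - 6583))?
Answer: 15187/974244349055 + 1845159752*sqrt(66)/974244349055 ≈ 0.015386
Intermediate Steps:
1/(sqrt(2721 + 1503) + 1/(-8604 - 6583)) = 1/(sqrt(4224) + 1/(-15187)) = 1/(8*sqrt(66) - 1/15187) = 1/(-1/15187 + 8*sqrt(66))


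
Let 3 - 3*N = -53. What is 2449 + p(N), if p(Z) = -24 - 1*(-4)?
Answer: 2429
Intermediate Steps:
N = 56/3 (N = 1 - ⅓*(-53) = 1 + 53/3 = 56/3 ≈ 18.667)
p(Z) = -20 (p(Z) = -24 + 4 = -20)
2449 + p(N) = 2449 - 20 = 2429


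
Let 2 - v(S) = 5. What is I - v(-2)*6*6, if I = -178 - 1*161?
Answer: -231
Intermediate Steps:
v(S) = -3 (v(S) = 2 - 1*5 = 2 - 5 = -3)
I = -339 (I = -178 - 161 = -339)
I - v(-2)*6*6 = -339 - (-3*6)*6 = -339 - (-18)*6 = -339 - 1*(-108) = -339 + 108 = -231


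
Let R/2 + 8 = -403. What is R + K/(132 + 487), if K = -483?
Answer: -509301/619 ≈ -822.78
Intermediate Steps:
R = -822 (R = -16 + 2*(-403) = -16 - 806 = -822)
R + K/(132 + 487) = -822 - 483/(132 + 487) = -822 - 483/619 = -509301/619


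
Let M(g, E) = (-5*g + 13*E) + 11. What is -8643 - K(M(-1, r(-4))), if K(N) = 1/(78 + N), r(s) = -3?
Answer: -475366/55 ≈ -8643.0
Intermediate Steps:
M(g, E) = 11 - 5*g + 13*E
-8643 - K(M(-1, r(-4))) = -8643 - 1/(78 + (11 - 5*(-1) + 13*(-3))) = -8643 - 1/(78 + (11 + 5 - 39)) = -8643 - 1/(78 - 23) = -8643 - 1/55 = -475366/55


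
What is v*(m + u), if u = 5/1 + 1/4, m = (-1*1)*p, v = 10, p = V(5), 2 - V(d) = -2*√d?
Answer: 65/2 - 20*√5 ≈ -12.221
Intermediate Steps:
V(d) = 2 + 2*√d (V(d) = 2 - (-2)*√d = 2 + 2*√d)
p = 2 + 2*√5 ≈ 6.4721
m = -2 - 2*√5 (m = (-1*1)*(2 + 2*√5) = -(2 + 2*√5) = -2 - 2*√5 ≈ -6.4721)
u = 21/4 (u = 5*1 + 1*(¼) = 5 + ¼ = 21/4 ≈ 5.2500)
v*(m + u) = 10*((-2 - 2*√5) + 21/4) = 10*(13/4 - 2*√5) = 65/2 - 20*√5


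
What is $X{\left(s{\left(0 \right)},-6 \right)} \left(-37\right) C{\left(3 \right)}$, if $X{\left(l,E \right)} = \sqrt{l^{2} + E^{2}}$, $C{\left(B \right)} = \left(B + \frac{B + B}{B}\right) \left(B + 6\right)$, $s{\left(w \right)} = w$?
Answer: $-9990$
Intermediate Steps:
$C{\left(B \right)} = \left(2 + B\right) \left(6 + B\right)$ ($C{\left(B \right)} = \left(B + \frac{2 B}{B}\right) \left(6 + B\right) = \left(B + 2\right) \left(6 + B\right) = \left(2 + B\right) \left(6 + B\right)$)
$X{\left(l,E \right)} = \sqrt{E^{2} + l^{2}}$
$X{\left(s{\left(0 \right)},-6 \right)} \left(-37\right) C{\left(3 \right)} = \sqrt{\left(-6\right)^{2} + 0^{2}} \left(-37\right) \left(12 + 3^{2} + 8 \cdot 3\right) = \sqrt{36 + 0} \left(-37\right) \left(12 + 9 + 24\right) = \sqrt{36} \left(-37\right) 45 = 6 \left(-37\right) 45 = \left(-222\right) 45 = -9990$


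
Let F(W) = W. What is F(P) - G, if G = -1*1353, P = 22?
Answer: 1375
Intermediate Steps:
G = -1353
F(P) - G = 22 - 1*(-1353) = 22 + 1353 = 1375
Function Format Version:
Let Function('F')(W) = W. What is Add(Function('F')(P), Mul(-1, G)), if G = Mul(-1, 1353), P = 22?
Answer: 1375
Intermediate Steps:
G = -1353
Add(Function('F')(P), Mul(-1, G)) = Add(22, Mul(-1, -1353)) = Add(22, 1353) = 1375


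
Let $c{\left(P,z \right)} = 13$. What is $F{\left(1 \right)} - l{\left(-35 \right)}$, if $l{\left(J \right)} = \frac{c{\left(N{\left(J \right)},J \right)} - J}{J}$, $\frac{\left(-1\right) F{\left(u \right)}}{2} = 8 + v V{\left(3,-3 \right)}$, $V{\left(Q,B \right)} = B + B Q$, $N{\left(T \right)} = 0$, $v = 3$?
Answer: $\frac{2008}{35} \approx 57.371$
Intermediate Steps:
$F{\left(u \right)} = 56$ ($F{\left(u \right)} = - 2 \left(8 + 3 \left(- 3 \left(1 + 3\right)\right)\right) = - 2 \left(8 + 3 \left(\left(-3\right) 4\right)\right) = - 2 \left(8 + 3 \left(-12\right)\right) = - 2 \left(8 - 36\right) = \left(-2\right) \left(-28\right) = 56$)
$l{\left(J \right)} = \frac{13 - J}{J}$
$F{\left(1 \right)} - l{\left(-35 \right)} = 56 - \frac{13 - -35}{-35} = 56 - - \frac{13 + 35}{35} = 56 - \left(- \frac{1}{35}\right) 48 = 56 - - \frac{48}{35} = 56 + \frac{48}{35} = \frac{2008}{35}$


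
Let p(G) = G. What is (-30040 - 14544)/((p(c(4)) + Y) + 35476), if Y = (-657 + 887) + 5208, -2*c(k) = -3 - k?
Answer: -89168/81835 ≈ -1.0896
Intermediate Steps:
c(k) = 3/2 + k/2 (c(k) = -(-3 - k)/2 = 3/2 + k/2)
Y = 5438 (Y = 230 + 5208 = 5438)
(-30040 - 14544)/((p(c(4)) + Y) + 35476) = (-30040 - 14544)/(((3/2 + (½)*4) + 5438) + 35476) = -44584/(((3/2 + 2) + 5438) + 35476) = -44584/((7/2 + 5438) + 35476) = -44584/(10883/2 + 35476) = -44584/81835/2 = -44584*2/81835 = -89168/81835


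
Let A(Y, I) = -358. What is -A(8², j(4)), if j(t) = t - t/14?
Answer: 358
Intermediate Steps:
j(t) = 13*t/14 (j(t) = t - t/14 = 13*t/14)
-A(8², j(4)) = -1*(-358) = 358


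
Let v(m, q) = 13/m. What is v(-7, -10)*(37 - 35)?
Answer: -26/7 ≈ -3.7143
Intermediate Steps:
v(-7, -10)*(37 - 35) = (13/(-7))*(37 - 35) = (13*(-⅐))*2 = -13/7*2 = -26/7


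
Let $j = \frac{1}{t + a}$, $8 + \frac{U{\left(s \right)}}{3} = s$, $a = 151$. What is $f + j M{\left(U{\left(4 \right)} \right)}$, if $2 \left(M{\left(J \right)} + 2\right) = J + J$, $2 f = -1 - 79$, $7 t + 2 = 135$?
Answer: $- \frac{3407}{85} \approx -40.082$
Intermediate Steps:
$t = 19$ ($t = - \frac{2}{7} + \frac{1}{7} \cdot 135 = - \frac{2}{7} + \frac{135}{7} = 19$)
$U{\left(s \right)} = -24 + 3 s$
$f = -40$ ($f = \frac{-1 - 79}{2} = \frac{1}{2} \left(-80\right) = -40$)
$j = \frac{1}{170}$ ($j = \frac{1}{19 + 151} = \frac{1}{170} \approx 0.0058824$)
$M{\left(J \right)} = -2 + J$ ($M{\left(J \right)} = -2 + \frac{J + J}{2} = -2 + \frac{2 J}{2} = -2 + J$)
$f + j M{\left(U{\left(4 \right)} \right)} = -40 + \frac{-2 + \left(-24 + 3 \cdot 4\right)}{170} = -40 + \frac{-2 + \left(-24 + 12\right)}{170} = -40 + \frac{-2 - 12}{170} = -40 + \frac{1}{170} \left(-14\right) = -40 - \frac{7}{85} = - \frac{3407}{85}$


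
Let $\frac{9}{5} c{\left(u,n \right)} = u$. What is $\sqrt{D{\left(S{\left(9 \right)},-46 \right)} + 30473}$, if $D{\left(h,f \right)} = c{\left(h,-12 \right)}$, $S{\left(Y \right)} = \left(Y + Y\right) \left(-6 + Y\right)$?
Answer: $\sqrt{30503} \approx 174.65$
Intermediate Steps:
$c{\left(u,n \right)} = \frac{5 u}{9}$
$S{\left(Y \right)} = 2 Y \left(-6 + Y\right)$
$D{\left(h,f \right)} = \frac{5 h}{9}$
$\sqrt{D{\left(S{\left(9 \right)},-46 \right)} + 30473} = \sqrt{\frac{5 \cdot 2 \cdot 9 \left(-6 + 9\right)}{9} + 30473} = \sqrt{\frac{5 \cdot 2 \cdot 9 \cdot 3}{9} + 30473} = \sqrt{\frac{5}{9} \cdot 54 + 30473} = \sqrt{30 + 30473} = \sqrt{30503}$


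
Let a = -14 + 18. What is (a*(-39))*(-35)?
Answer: 5460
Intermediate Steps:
a = 4
(a*(-39))*(-35) = (4*(-39))*(-35) = -156*(-35) = 5460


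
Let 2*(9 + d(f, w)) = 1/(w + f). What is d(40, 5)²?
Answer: 654481/8100 ≈ 80.800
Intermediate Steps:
d(f, w) = -9 + 1/(2*(f + w)) (d(f, w) = -9 + 1/(2*(w + f)) = -9 + 1/(2*(f + w)))
d(40, 5)² = ((½ - 9*40 - 9*5)/(40 + 5))² = ((½ - 360 - 45)/45)² = ((1/45)*(-809/2))² = (-809/90)² = 654481/8100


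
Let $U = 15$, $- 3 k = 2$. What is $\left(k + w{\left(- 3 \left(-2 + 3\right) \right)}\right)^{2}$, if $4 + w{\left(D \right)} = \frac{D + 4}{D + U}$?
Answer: $\frac{3025}{144} \approx 21.007$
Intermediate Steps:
$k = - \frac{2}{3}$ ($k = \left(- \frac{1}{3}\right) 2 = - \frac{2}{3} \approx -0.66667$)
$w{\left(D \right)} = -4 + \frac{4 + D}{15 + D}$ ($w{\left(D \right)} = -4 + \frac{D + 4}{D + 15} = -4 + \frac{4 + D}{15 + D}$)
$\left(k + w{\left(- 3 \left(-2 + 3\right) \right)}\right)^{2} = \left(- \frac{2}{3} + \frac{-56 - 3 \left(- 3 \left(-2 + 3\right)\right)}{15 - 3 \left(-2 + 3\right)}\right)^{2} = \left(- \frac{2}{3} + \frac{-56 - 3 \left(\left(-3\right) 1\right)}{15 - 3}\right)^{2} = \left(- \frac{2}{3} + \frac{-56 - -9}{15 - 3}\right)^{2} = \left(- \frac{2}{3} + \frac{-56 + 9}{12}\right)^{2} = \left(- \frac{2}{3} + \frac{1}{12} \left(-47\right)\right)^{2} = \left(- \frac{2}{3} - \frac{47}{12}\right)^{2} = \left(- \frac{55}{12}\right)^{2} = \frac{3025}{144}$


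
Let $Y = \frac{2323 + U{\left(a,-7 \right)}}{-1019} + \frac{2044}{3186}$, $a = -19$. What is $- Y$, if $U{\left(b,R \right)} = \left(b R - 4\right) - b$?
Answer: $\frac{2894885}{1623267} \approx 1.7834$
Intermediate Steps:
$U{\left(b,R \right)} = -4 - b + R b$ ($U{\left(b,R \right)} = \left(R b - 4\right) - b = \left(-4 + R b\right) - b = -4 - b + R b$)
$Y = - \frac{2894885}{1623267}$ ($Y = \frac{2323 - -148}{-1019} + \frac{2044}{3186} = \left(2323 + \left(-4 + 19 + 133\right)\right) \left(- \frac{1}{1019}\right) + 2044 \cdot \frac{1}{3186} = \left(2323 + 148\right) \left(- \frac{1}{1019}\right) + \frac{1022}{1593} = 2471 \left(- \frac{1}{1019}\right) + \frac{1022}{1593} = - \frac{2471}{1019} + \frac{1022}{1593} = - \frac{2894885}{1623267} \approx -1.7834$)
$- Y = \left(-1\right) \left(- \frac{2894885}{1623267}\right) = \frac{2894885}{1623267}$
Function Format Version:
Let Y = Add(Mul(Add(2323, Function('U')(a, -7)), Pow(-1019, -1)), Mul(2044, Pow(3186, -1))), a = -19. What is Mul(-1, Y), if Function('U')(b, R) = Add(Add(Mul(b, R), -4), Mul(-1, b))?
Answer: Rational(2894885, 1623267) ≈ 1.7834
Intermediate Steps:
Function('U')(b, R) = Add(-4, Mul(-1, b), Mul(R, b)) (Function('U')(b, R) = Add(Add(Mul(R, b), -4), Mul(-1, b)) = Add(Add(-4, Mul(R, b)), Mul(-1, b)) = Add(-4, Mul(-1, b), Mul(R, b)))
Y = Rational(-2894885, 1623267) (Y = Add(Mul(Add(2323, Add(-4, Mul(-1, -19), Mul(-7, -19))), Pow(-1019, -1)), Mul(2044, Pow(3186, -1))) = Add(Mul(Add(2323, Add(-4, 19, 133)), Rational(-1, 1019)), Mul(2044, Rational(1, 3186))) = Add(Mul(Add(2323, 148), Rational(-1, 1019)), Rational(1022, 1593)) = Add(Mul(2471, Rational(-1, 1019)), Rational(1022, 1593)) = Add(Rational(-2471, 1019), Rational(1022, 1593)) = Rational(-2894885, 1623267) ≈ -1.7834)
Mul(-1, Y) = Mul(-1, Rational(-2894885, 1623267)) = Rational(2894885, 1623267)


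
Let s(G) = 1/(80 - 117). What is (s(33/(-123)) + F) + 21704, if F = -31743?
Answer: -371444/37 ≈ -10039.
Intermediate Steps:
s(G) = -1/37 (s(G) = 1/(-37) = -1/37)
(s(33/(-123)) + F) + 21704 = (-1/37 - 31743) + 21704 = -1174492/37 + 21704 = -371444/37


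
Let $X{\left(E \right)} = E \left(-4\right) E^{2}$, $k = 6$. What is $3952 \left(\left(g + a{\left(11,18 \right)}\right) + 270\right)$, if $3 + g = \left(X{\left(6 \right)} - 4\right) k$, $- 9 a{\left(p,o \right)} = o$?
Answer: $-19534736$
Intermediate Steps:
$a{\left(p,o \right)} = - \frac{o}{9}$
$X{\left(E \right)} = - 4 E^{3}$ ($X{\left(E \right)} = - 4 E E^{2} = - 4 E^{3}$)
$g = -5211$ ($g = -3 + \left(- 4 \cdot 6^{3} - 4\right) 6 = -3 + \left(\left(-4\right) 216 - 4\right) 6 = -3 + \left(-864 - 4\right) 6 = -3 - 5208 = -5211$)
$3952 \left(\left(g + a{\left(11,18 \right)}\right) + 270\right) = 3952 \left(\left(-5211 - 2\right) + 270\right) = 3952 \left(-5213 + 270\right) = 3952 \left(-4943\right) = -19534736$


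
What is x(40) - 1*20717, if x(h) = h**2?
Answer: -19117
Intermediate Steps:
x(40) - 1*20717 = 40**2 - 1*20717 = 1600 - 20717 = -19117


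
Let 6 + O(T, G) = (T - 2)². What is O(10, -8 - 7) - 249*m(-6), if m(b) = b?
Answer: 1552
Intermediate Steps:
O(T, G) = -6 + (-2 + T)² (O(T, G) = -6 + (T - 2)² = -6 + (-2 + T)²)
O(10, -8 - 7) - 249*m(-6) = (-6 + (-2 + 10)²) - 249*(-6) = (-6 + 8²) + 1494 = (-6 + 64) + 1494 = 58 + 1494 = 1552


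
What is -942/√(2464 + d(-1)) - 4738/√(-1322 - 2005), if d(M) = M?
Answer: -314*√2463/821 + 4738*I*√3327/3327 ≈ -18.981 + 82.143*I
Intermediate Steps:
-942/√(2464 + d(-1)) - 4738/√(-1322 - 2005) = -942/√(2464 - 1) - 4738/√(-1322 - 2005) = -942*√2463/2463 - 4738*(-I*√3327/3327) = -314*√2463/821 - 4738*(-I*√3327/3327) = -314*√2463/821 - (-4738)*I*√3327/3327 = -314*√2463/821 + 4738*I*√3327/3327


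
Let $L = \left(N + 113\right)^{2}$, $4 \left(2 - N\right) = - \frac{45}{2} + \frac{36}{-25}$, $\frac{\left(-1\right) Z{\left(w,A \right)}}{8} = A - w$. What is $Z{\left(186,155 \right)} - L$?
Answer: $- \frac{575574809}{40000} \approx -14389.0$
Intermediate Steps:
$Z{\left(w,A \right)} = - 8 A + 8 w$ ($Z{\left(w,A \right)} = - 8 \left(A - w\right) = - 8 A + 8 w$)
$N = \frac{1597}{200}$ ($N = 2 - \frac{- \frac{45}{2} + \frac{36}{-25}}{4} = 2 - \frac{\left(-45\right) \frac{1}{2} + 36 \left(- \frac{1}{25}\right)}{4} = 2 - \frac{- \frac{45}{2} - \frac{36}{25}}{4} = 2 - - \frac{1197}{200} = 2 + \frac{1197}{200} = \frac{1597}{200} \approx 7.985$)
$L = \frac{585494809}{40000}$ ($L = \left(\frac{1597}{200} + 113\right)^{2} = \left(\frac{24197}{200}\right)^{2} = \frac{585494809}{40000} \approx 14637.0$)
$Z{\left(186,155 \right)} - L = \left(\left(-8\right) 155 + 8 \cdot 186\right) - \frac{585494809}{40000} = \left(-1240 + 1488\right) - \frac{585494809}{40000} = 248 - \frac{585494809}{40000} = - \frac{575574809}{40000}$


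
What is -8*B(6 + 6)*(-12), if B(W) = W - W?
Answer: 0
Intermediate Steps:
B(W) = 0
-8*B(6 + 6)*(-12) = -8*0*(-12) = 0*(-12) = 0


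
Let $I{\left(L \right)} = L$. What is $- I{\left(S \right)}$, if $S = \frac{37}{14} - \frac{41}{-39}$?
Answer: $- \frac{2017}{546} \approx -3.6941$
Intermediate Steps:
$S = \frac{2017}{546}$ ($S = 37 \cdot \frac{1}{14} - - \frac{41}{39} = \frac{37}{14} + \frac{41}{39} = \frac{2017}{546} \approx 3.6941$)
$- I{\left(S \right)} = \left(-1\right) \frac{2017}{546} = - \frac{2017}{546}$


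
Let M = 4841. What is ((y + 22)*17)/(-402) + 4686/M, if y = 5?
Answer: -112749/648694 ≈ -0.17381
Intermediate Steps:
((y + 22)*17)/(-402) + 4686/M = ((5 + 22)*17)/(-402) + 4686/4841 = (27*17)*(-1/402) + 4686*(1/4841) = 459*(-1/402) + 4686/4841 = -153/134 + 4686/4841 = -112749/648694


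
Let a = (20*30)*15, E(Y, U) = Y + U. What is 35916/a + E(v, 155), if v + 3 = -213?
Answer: -42757/750 ≈ -57.009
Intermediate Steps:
v = -216 (v = -3 - 213 = -216)
E(Y, U) = U + Y
a = 9000 (a = 600*15 = 9000)
35916/a + E(v, 155) = 35916/9000 + (155 - 216) = 35916*(1/9000) - 61 = 2993/750 - 61 = -42757/750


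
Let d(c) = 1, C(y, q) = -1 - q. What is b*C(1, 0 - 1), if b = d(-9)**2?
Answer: 0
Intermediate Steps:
b = 1 (b = 1**2 = 1)
b*C(1, 0 - 1) = 1*(-1 - (0 - 1)) = 1*(-1 - 1*(-1)) = 1*(-1 + 1) = 1*0 = 0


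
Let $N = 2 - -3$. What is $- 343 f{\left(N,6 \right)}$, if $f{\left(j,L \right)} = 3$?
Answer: $-1029$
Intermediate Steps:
$N = 5$ ($N = 2 + 3 = 5$)
$- 343 f{\left(N,6 \right)} = \left(-343\right) 3 = -1029$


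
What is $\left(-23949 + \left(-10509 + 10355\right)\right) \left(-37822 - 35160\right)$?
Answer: $1759085146$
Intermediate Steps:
$\left(-23949 + \left(-10509 + 10355\right)\right) \left(-37822 - 35160\right) = \left(-23949 - 154\right) \left(-72982\right) = \left(-24103\right) \left(-72982\right) = 1759085146$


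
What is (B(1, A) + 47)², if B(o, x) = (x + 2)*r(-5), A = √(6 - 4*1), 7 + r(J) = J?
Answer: 817 - 552*√2 ≈ 36.354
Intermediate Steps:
r(J) = -7 + J
A = √2 (A = √(6 - 4) = √2 ≈ 1.4142)
B(o, x) = -24 - 12*x (B(o, x) = (x + 2)*(-7 - 5) = (2 + x)*(-12) = -24 - 12*x)
(B(1, A) + 47)² = ((-24 - 12*√2) + 47)² = (23 - 12*√2)²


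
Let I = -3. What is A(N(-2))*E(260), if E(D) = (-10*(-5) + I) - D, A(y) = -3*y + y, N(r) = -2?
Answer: -852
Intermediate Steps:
A(y) = -2*y
E(D) = 47 - D (E(D) = (-10*(-5) - 3) - D = (50 - 3) - D = 47 - D)
A(N(-2))*E(260) = (-2*(-2))*(47 - 1*260) = 4*(47 - 260) = 4*(-213) = -852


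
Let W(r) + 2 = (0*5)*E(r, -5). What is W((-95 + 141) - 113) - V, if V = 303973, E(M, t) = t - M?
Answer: -303975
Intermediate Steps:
W(r) = -2 (W(r) = -2 + (0*5)*(-5 - r) = -2 + 0*(-5 - r) = -2 + 0 = -2)
W((-95 + 141) - 113) - V = -2 - 1*303973 = -2 - 303973 = -303975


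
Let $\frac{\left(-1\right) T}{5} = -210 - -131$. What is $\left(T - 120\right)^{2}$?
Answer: $75625$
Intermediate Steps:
$T = 395$ ($T = - 5 \left(-210 - -131\right) = - 5 \left(-210 + 131\right) = \left(-5\right) \left(-79\right) = 395$)
$\left(T - 120\right)^{2} = \left(395 - 120\right)^{2} = 275^{2} = 75625$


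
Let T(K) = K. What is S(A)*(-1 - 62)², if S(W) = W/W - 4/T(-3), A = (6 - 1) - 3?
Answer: 9261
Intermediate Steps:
A = 2 (A = 5 - 3 = 2)
S(W) = 7/3 (S(W) = W/W - 4/(-3) = 1 - 4*(-⅓) = 1 + 4/3 = 7/3)
S(A)*(-1 - 62)² = 7*(-1 - 62)²/3 = (7/3)*(-63)² = (7/3)*3969 = 9261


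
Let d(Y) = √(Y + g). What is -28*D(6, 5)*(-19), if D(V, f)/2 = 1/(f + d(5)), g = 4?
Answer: 133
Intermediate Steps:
d(Y) = √(4 + Y) (d(Y) = √(Y + 4) = √(4 + Y))
D(V, f) = 2/(3 + f) (D(V, f) = 2/(f + √(4 + 5)) = 2/(f + √9) = 2/(f + 3) = 2/(3 + f))
-28*D(6, 5)*(-19) = -56/(3 + 5)*(-19) = -56/8*(-19) = -28*¼*(-19) = -7*(-19) = 133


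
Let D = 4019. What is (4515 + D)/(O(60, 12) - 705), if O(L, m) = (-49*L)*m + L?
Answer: -8534/35925 ≈ -0.23755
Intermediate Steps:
O(L, m) = L - 49*L*m (O(L, m) = -49*L*m + L = L - 49*L*m)
(4515 + D)/(O(60, 12) - 705) = (4515 + 4019)/(60*(1 - 49*12) - 705) = 8534/(60*(1 - 588) - 705) = 8534/(60*(-587) - 705) = 8534/(-35220 - 705) = 8534/(-35925) = 8534*(-1/35925) = -8534/35925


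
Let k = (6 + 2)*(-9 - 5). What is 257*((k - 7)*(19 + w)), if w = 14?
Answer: -1009239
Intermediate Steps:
k = -112 (k = 8*(-14) = -112)
257*((k - 7)*(19 + w)) = 257*((-112 - 7)*(19 + 14)) = 257*(-119*33) = 257*(-3927) = -1009239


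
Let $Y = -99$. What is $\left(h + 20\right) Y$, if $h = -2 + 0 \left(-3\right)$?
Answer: $-1782$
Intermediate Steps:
$h = -2$ ($h = -2 + 0 = -2$)
$\left(h + 20\right) Y = \left(-2 + 20\right) \left(-99\right) = 18 \left(-99\right) = -1782$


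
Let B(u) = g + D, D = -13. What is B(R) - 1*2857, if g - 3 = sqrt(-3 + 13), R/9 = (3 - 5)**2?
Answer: -2867 + sqrt(10) ≈ -2863.8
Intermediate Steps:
R = 36 (R = 9*(3 - 5)**2 = 9*(-2)**2 = 9*4 = 36)
g = 3 + sqrt(10) (g = 3 + sqrt(-3 + 13) = 3 + sqrt(10) ≈ 6.1623)
B(u) = -10 + sqrt(10) (B(u) = (3 + sqrt(10)) - 13 = -10 + sqrt(10))
B(R) - 1*2857 = (-10 + sqrt(10)) - 1*2857 = (-10 + sqrt(10)) - 2857 = -2867 + sqrt(10)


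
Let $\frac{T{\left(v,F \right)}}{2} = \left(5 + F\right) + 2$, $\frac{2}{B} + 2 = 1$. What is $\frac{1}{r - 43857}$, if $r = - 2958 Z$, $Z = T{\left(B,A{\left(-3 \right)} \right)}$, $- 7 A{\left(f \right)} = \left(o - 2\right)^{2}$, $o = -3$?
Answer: $- \frac{7}{448983} \approx -1.5591 \cdot 10^{-5}$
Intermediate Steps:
$B = -2$ ($B = \frac{2}{-2 + 1} = \frac{2}{-1} = 2 \left(-1\right) = -2$)
$A{\left(f \right)} = - \frac{25}{7}$ ($A{\left(f \right)} = - \frac{\left(-3 - 2\right)^{2}}{7} = - \frac{\left(-5\right)^{2}}{7} = \left(- \frac{1}{7}\right) 25 = - \frac{25}{7}$)
$T{\left(v,F \right)} = 14 + 2 F$ ($T{\left(v,F \right)} = 2 \left(\left(5 + F\right) + 2\right) = 2 \left(7 + F\right) = 14 + 2 F$)
$Z = \frac{48}{7}$ ($Z = 14 + 2 \left(- \frac{25}{7}\right) = 14 - \frac{50}{7} = \frac{48}{7} \approx 6.8571$)
$r = - \frac{141984}{7}$ ($r = \left(-2958\right) \frac{48}{7} = - \frac{141984}{7} \approx -20283.0$)
$\frac{1}{r - 43857} = \frac{1}{- \frac{141984}{7} - 43857} = \frac{1}{- \frac{448983}{7}} = - \frac{7}{448983}$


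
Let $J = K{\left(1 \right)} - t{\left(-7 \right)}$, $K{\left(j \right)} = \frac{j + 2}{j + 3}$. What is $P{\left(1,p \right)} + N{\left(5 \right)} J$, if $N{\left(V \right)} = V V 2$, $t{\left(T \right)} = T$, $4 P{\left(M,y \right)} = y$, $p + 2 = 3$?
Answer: $\frac{1551}{4} \approx 387.75$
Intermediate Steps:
$p = 1$ ($p = -2 + 3 = 1$)
$P{\left(M,y \right)} = \frac{y}{4}$
$N{\left(V \right)} = 2 V^{2}$ ($N{\left(V \right)} = V^{2} \cdot 2 = 2 V^{2}$)
$K{\left(j \right)} = \frac{2 + j}{3 + j}$
$J = \frac{31}{4}$ ($J = \frac{2 + 1}{3 + 1} - -7 = \frac{1}{4} \cdot 3 + 7 = \frac{3}{4} + 7 = \frac{31}{4} \approx 7.75$)
$P{\left(1,p \right)} + N{\left(5 \right)} J = \frac{1}{4} \cdot 1 + 2 \cdot 5^{2} \cdot \frac{31}{4} = \frac{1}{4} + 2 \cdot 25 \cdot \frac{31}{4} = \frac{1}{4} + 50 \cdot \frac{31}{4} = \frac{1}{4} + \frac{775}{2} = \frac{1551}{4}$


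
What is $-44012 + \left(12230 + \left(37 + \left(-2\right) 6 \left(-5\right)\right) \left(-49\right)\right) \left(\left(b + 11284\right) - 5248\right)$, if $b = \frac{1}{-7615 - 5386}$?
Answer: $\frac{586178159683}{13001} \approx 4.5087 \cdot 10^{7}$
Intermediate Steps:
$b = - \frac{1}{13001}$ ($b = \frac{1}{-13001} = - \frac{1}{13001} \approx -7.6917 \cdot 10^{-5}$)
$-44012 + \left(12230 + \left(37 + \left(-2\right) 6 \left(-5\right)\right) \left(-49\right)\right) \left(\left(b + 11284\right) - 5248\right) = -44012 + \left(12230 + \left(37 + \left(-2\right) 6 \left(-5\right)\right) \left(-49\right)\right) \left(\left(- \frac{1}{13001} + 11284\right) - 5248\right) = -44012 + \left(12230 + \left(37 - -60\right) \left(-49\right)\right) \left(\frac{146703283}{13001} - 5248\right) = -44012 + \left(12230 + \left(37 + 60\right) \left(-49\right)\right) \frac{78474035}{13001} = -44012 + \left(12230 + 97 \left(-49\right)\right) \frac{78474035}{13001} = -44012 + \left(12230 - 4753\right) \frac{78474035}{13001} = -44012 + 7477 \cdot \frac{78474035}{13001} = -44012 + \frac{586750359695}{13001} = \frac{586178159683}{13001}$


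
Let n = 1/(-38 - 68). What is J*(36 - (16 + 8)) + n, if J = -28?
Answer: -35617/106 ≈ -336.01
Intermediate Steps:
n = -1/106 (n = 1/(-106) = -1/106 ≈ -0.0094340)
J*(36 - (16 + 8)) + n = -28*(36 - (16 + 8)) - 1/106 = -28*(36 - 1*24) - 1/106 = -28*(36 - 24) - 1/106 = -28*12 - 1/106 = -336 - 1/106 = -35617/106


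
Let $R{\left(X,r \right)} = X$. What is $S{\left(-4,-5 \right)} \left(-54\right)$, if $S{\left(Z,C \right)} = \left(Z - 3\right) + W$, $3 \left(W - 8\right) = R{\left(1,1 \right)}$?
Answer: $-72$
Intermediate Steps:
$W = \frac{25}{3}$ ($W = 8 + \frac{1}{3} \cdot 1 = 8 + \frac{1}{3} = \frac{25}{3} \approx 8.3333$)
$S{\left(Z,C \right)} = \frac{16}{3} + Z$ ($S{\left(Z,C \right)} = \left(Z - 3\right) + \frac{25}{3} = \left(-3 + Z\right) + \frac{25}{3} = \frac{16}{3} + Z$)
$S{\left(-4,-5 \right)} \left(-54\right) = \left(\frac{16}{3} - 4\right) \left(-54\right) = \frac{4}{3} \left(-54\right) = -72$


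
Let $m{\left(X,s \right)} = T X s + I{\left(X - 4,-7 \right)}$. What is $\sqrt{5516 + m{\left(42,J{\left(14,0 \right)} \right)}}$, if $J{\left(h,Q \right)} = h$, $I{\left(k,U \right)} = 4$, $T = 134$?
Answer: $6 \sqrt{2342} \approx 290.37$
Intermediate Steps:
$m{\left(X,s \right)} = 4 + 134 X s$ ($m{\left(X,s \right)} = 134 X s + 4 = 4 + 134 X s$)
$\sqrt{5516 + m{\left(42,J{\left(14,0 \right)} \right)}} = \sqrt{5516 + \left(4 + 134 \cdot 42 \cdot 14\right)} = \sqrt{5516 + \left(4 + 78792\right)} = \sqrt{5516 + 78796} = \sqrt{84312} = 6 \sqrt{2342}$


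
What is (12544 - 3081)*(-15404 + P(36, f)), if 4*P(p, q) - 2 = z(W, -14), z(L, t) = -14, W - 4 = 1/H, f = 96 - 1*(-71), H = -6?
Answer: -145796441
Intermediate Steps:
f = 167 (f = 96 + 71 = 167)
W = 23/6 (W = 4 + 1/(-6) = 4 - ⅙ = 23/6 ≈ 3.8333)
P(p, q) = -3 (P(p, q) = ½ + (¼)*(-14) = ½ - 7/2 = -3)
(12544 - 3081)*(-15404 + P(36, f)) = (12544 - 3081)*(-15404 - 3) = 9463*(-15407) = -145796441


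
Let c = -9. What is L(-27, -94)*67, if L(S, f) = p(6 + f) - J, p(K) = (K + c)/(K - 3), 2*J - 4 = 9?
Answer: -66263/182 ≈ -364.08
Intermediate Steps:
J = 13/2 (J = 2 + (1/2)*9 = 2 + 9/2 = 13/2 ≈ 6.5000)
p(K) = (-9 + K)/(-3 + K) (p(K) = (K - 9)/(K - 3) = (-9 + K)/(-3 + K))
L(S, f) = -13/2 + (-3 + f)/(3 + f) (L(S, f) = (-9 + (6 + f))/(-3 + (6 + f)) - 1*13/2 = (-3 + f)/(3 + f) - 13/2 = -13/2 + (-3 + f)/(3 + f))
L(-27, -94)*67 = ((-45 - 11*(-94))/(2*(3 - 94)))*67 = ((1/2)*(-45 + 1034)/(-91))*67 = ((1/2)*(-1/91)*989)*67 = -989/182*67 = -66263/182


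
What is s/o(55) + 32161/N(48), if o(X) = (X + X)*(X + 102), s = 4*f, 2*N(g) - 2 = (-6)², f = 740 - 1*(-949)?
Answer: 277774417/164065 ≈ 1693.1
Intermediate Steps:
f = 1689 (f = 740 + 949 = 1689)
N(g) = 19 (N(g) = 1 + (½)*(-6)² = 1 + (½)*36 = 1 + 18 = 19)
s = 6756 (s = 4*1689 = 6756)
o(X) = 2*X*(102 + X) (o(X) = (2*X)*(102 + X) = 2*X*(102 + X))
s/o(55) + 32161/N(48) = 6756/((2*55*(102 + 55))) + 32161/19 = 6756/((2*55*157)) + 32161*(1/19) = 6756/17270 + 32161/19 = 6756*(1/17270) + 32161/19 = 3378/8635 + 32161/19 = 277774417/164065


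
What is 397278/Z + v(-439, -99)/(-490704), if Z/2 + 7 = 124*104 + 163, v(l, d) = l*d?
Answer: 8075474907/533722384 ≈ 15.130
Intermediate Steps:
v(l, d) = d*l
Z = 26104 (Z = -14 + 2*(124*104 + 163) = -14 + 2*(12896 + 163) = -14 + 2*13059 = -14 + 26118 = 26104)
397278/Z + v(-439, -99)/(-490704) = 397278/26104 - 99*(-439)/(-490704) = 397278*(1/26104) + 43461*(-1/490704) = 198639/13052 - 14487/163568 = 8075474907/533722384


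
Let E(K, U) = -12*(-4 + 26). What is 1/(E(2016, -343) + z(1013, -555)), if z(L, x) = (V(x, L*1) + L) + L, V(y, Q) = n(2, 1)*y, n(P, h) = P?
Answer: 1/652 ≈ 0.0015337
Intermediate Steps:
E(K, U) = -264 (E(K, U) = -12*22 = -264)
V(y, Q) = 2*y
z(L, x) = 2*L + 2*x (z(L, x) = (2*x + L) + L = (L + 2*x) + L = 2*L + 2*x)
1/(E(2016, -343) + z(1013, -555)) = 1/(-264 + (2*1013 + 2*(-555))) = 1/(-264 + (2026 - 1110)) = 1/(-264 + 916) = 1/652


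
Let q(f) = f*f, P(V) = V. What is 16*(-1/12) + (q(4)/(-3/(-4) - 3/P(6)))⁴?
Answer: 50331644/3 ≈ 1.6777e+7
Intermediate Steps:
q(f) = f²
16*(-1/12) + (q(4)/(-3/(-4) - 3/P(6)))⁴ = 16*(-1/12) + (4²/(-3/(-4) - 3/6))⁴ = 16*(-1*1/12) + (16/(-3*(-¼) - 3*⅙))⁴ = 16*(-1/12) + (16/(¾ - ½))⁴ = -4/3 + (16/(¼))⁴ = -4/3 + (16*4)⁴ = -4/3 + 64⁴ = -4/3 + 16777216 = 50331644/3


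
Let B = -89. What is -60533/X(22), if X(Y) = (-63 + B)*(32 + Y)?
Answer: 60533/8208 ≈ 7.3749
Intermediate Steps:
X(Y) = -4864 - 152*Y (X(Y) = (-63 - 89)*(32 + Y) = -152*(32 + Y) = -4864 - 152*Y)
-60533/X(22) = -60533/(-4864 - 152*22) = -60533/(-4864 - 3344) = -60533/(-8208) = -60533*(-1/8208) = 60533/8208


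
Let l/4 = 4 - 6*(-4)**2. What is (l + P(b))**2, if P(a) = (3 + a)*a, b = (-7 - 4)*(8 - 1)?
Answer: 28408900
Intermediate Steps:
l = -368 (l = 4*(4 - 6*(-4)**2) = 4*(4 - 6*16) = 4*(4 - 96) = 4*(-92) = -368)
b = -77 (b = -11*7 = -77)
P(a) = a*(3 + a)
(l + P(b))**2 = (-368 - 77*(3 - 77))**2 = (-368 - 77*(-74))**2 = (-368 + 5698)**2 = 5330**2 = 28408900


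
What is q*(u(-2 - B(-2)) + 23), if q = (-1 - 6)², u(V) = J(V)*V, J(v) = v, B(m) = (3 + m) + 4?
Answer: 3528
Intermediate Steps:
B(m) = 7 + m
u(V) = V² (u(V) = V*V = V²)
q = 49 (q = (-7)² = 49)
q*(u(-2 - B(-2)) + 23) = 49*((-2 - (7 - 2))² + 23) = 49*((-2 - 1*5)² + 23) = 49*((-2 - 5)² + 23) = 49*((-7)² + 23) = 49*(49 + 23) = 49*72 = 3528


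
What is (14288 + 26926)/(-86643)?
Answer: -13738/28881 ≈ -0.47568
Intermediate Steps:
(14288 + 26926)/(-86643) = 41214*(-1/86643) = -13738/28881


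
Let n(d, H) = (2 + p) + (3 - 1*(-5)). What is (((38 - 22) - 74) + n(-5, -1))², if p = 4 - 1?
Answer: 2025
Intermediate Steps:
p = 3
n(d, H) = 13 (n(d, H) = (2 + 3) + (3 - 1*(-5)) = 5 + (3 + 5) = 5 + 8 = 13)
(((38 - 22) - 74) + n(-5, -1))² = (((38 - 22) - 74) + 13)² = ((16 - 74) + 13)² = (-58 + 13)² = (-45)² = 2025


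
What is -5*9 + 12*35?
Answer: 375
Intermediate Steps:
-5*9 + 12*35 = -1*45 + 420 = -45 + 420 = 375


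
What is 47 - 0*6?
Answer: 47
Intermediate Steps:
47 - 0*6 = 47 - 82*0 = 47 + 0 = 47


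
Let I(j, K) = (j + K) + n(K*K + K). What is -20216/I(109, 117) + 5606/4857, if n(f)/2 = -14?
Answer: -16179854/160281 ≈ -100.95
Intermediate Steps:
n(f) = -28 (n(f) = 2*(-14) = -28)
I(j, K) = -28 + K + j (I(j, K) = (j + K) - 28 = (K + j) - 28 = -28 + K + j)
-20216/I(109, 117) + 5606/4857 = -20216/(-28 + 117 + 109) + 5606/4857 = -20216/198 + 5606*(1/4857) = -20216*1/198 + 5606/4857 = -10108/99 + 5606/4857 = -16179854/160281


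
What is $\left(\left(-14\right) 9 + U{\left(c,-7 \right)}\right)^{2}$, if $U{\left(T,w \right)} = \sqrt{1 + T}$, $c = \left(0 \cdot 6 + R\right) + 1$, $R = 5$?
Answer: $\left(126 - \sqrt{7}\right)^{2} \approx 15216.0$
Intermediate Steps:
$c = 6$ ($c = \left(0 \cdot 6 + 5\right) + 1 = \left(0 + 5\right) + 1 = 5 + 1 = 6$)
$\left(\left(-14\right) 9 + U{\left(c,-7 \right)}\right)^{2} = \left(\left(-14\right) 9 + \sqrt{1 + 6}\right)^{2} = \left(-126 + \sqrt{7}\right)^{2}$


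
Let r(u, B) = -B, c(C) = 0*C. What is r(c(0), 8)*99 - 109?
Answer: -901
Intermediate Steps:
c(C) = 0
r(c(0), 8)*99 - 109 = -1*8*99 - 109 = -8*99 - 109 = -792 - 109 = -901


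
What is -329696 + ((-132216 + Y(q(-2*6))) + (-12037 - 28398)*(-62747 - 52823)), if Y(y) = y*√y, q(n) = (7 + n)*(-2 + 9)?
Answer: 4672611038 - 35*I*√35 ≈ 4.6726e+9 - 207.06*I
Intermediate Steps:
q(n) = 49 + 7*n (q(n) = (7 + n)*7 = 49 + 7*n)
Y(y) = y^(3/2)
-329696 + ((-132216 + Y(q(-2*6))) + (-12037 - 28398)*(-62747 - 52823)) = -329696 + ((-132216 + (49 + 7*(-2*6))^(3/2)) + (-12037 - 28398)*(-62747 - 52823)) = -329696 + ((-132216 + (49 + 7*(-12))^(3/2)) - 40435*(-115570)) = -329696 + ((-132216 + (49 - 84)^(3/2)) + 4673072950) = -329696 + ((-132216 + (-35)^(3/2)) + 4673072950) = -329696 + ((-132216 - 35*I*√35) + 4673072950) = -329696 + (4672940734 - 35*I*√35) = 4672611038 - 35*I*√35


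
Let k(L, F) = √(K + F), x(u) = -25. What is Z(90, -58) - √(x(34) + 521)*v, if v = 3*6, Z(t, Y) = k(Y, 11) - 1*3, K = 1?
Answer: -3 - 72*√31 + 2*√3 ≈ -400.42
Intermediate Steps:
k(L, F) = √(1 + F)
Z(t, Y) = -3 + 2*√3 (Z(t, Y) = √(1 + 11) - 1*3 = √12 - 3 = 2*√3 - 3 = -3 + 2*√3)
v = 18
Z(90, -58) - √(x(34) + 521)*v = (-3 + 2*√3) - √(-25 + 521)*18 = (-3 + 2*√3) - √496*18 = (-3 + 2*√3) - 4*√31*18 = (-3 + 2*√3) - 72*√31 = -3 - 72*√31 + 2*√3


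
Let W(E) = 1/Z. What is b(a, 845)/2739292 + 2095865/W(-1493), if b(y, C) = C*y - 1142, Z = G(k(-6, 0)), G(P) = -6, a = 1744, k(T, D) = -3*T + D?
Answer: -17223557946471/1369646 ≈ -1.2575e+7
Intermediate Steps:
k(T, D) = D - 3*T
Z = -6
W(E) = -⅙ (W(E) = 1/(-6) = -⅙)
b(y, C) = -1142 + C*y
b(a, 845)/2739292 + 2095865/W(-1493) = (-1142 + 845*1744)/2739292 + 2095865/(-⅙) = (-1142 + 1473680)*(1/2739292) + 2095865*(-6) = 1472538*(1/2739292) - 12575190 = 736269/1369646 - 12575190 = -17223557946471/1369646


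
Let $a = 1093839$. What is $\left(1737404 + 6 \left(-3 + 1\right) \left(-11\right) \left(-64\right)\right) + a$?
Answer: $2822795$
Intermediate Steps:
$\left(1737404 + 6 \left(-3 + 1\right) \left(-11\right) \left(-64\right)\right) + a = \left(1737404 + 6 \left(-3 + 1\right) \left(-11\right) \left(-64\right)\right) + 1093839 = \left(1737404 + 6 \left(-2\right) \left(-11\right) \left(-64\right)\right) + 1093839 = \left(1737404 + \left(-12\right) \left(-11\right) \left(-64\right)\right) + 1093839 = \left(1737404 + 132 \left(-64\right)\right) + 1093839 = \left(1737404 - 8448\right) + 1093839 = 1728956 + 1093839 = 2822795$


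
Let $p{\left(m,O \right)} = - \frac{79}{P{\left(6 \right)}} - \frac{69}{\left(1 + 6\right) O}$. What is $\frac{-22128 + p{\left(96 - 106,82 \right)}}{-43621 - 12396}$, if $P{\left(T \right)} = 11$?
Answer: $\frac{139762297}{353691338} \approx 0.39515$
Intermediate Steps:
$p{\left(m,O \right)} = - \frac{79}{11} - \frac{69}{7 O}$ ($p{\left(m,O \right)} = - \frac{79}{11} - \frac{69}{\left(1 + 6\right) O} = \left(-79\right) \frac{1}{11} - \frac{69}{7 O} = - \frac{79}{11} - 69 \frac{1}{7 O} = - \frac{79}{11} - \frac{69}{7 O}$)
$\frac{-22128 + p{\left(96 - 106,82 \right)}}{-43621 - 12396} = \frac{-22128 + \frac{-759 - 45346}{77 \cdot 82}}{-43621 - 12396} = \frac{-22128 + \frac{1}{77} \cdot \frac{1}{82} \left(-759 - 45346\right)}{-56017} = \left(-22128 + \frac{1}{77} \cdot \frac{1}{82} \left(-46105\right)\right) \left(- \frac{1}{56017}\right) = \left(-22128 - \frac{46105}{6314}\right) \left(- \frac{1}{56017}\right) = \left(- \frac{139762297}{6314}\right) \left(- \frac{1}{56017}\right) = \frac{139762297}{353691338}$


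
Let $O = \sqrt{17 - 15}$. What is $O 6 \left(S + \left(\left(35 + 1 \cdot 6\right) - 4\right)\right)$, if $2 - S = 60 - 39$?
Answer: $108 \sqrt{2} \approx 152.74$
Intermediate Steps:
$O = \sqrt{2} \approx 1.4142$
$S = -19$ ($S = 2 - \left(60 - 39\right) = 2 - 21 = -19$)
$O 6 \left(S + \left(\left(35 + 1 \cdot 6\right) - 4\right)\right) = \sqrt{2} \cdot 6 \left(-19 + \left(\left(35 + 1 \cdot 6\right) - 4\right)\right) = 6 \sqrt{2} \left(-19 + \left(\left(35 + 6\right) - 4\right)\right) = 6 \sqrt{2} \left(-19 + \left(41 - 4\right)\right) = 6 \sqrt{2} \left(-19 + 37\right) = 6 \sqrt{2} \cdot 18 = 108 \sqrt{2}$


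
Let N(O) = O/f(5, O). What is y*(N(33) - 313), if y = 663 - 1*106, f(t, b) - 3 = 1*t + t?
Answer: -2248052/13 ≈ -1.7293e+5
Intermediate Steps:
f(t, b) = 3 + 2*t (f(t, b) = 3 + (1*t + t) = 3 + (t + t) = 3 + 2*t)
N(O) = O/13 (N(O) = O/(3 + 2*5) = O/(3 + 10) = O/13)
y = 557 (y = 663 - 106 = 557)
y*(N(33) - 313) = 557*((1/13)*33 - 313) = 557*(33/13 - 313) = 557*(-4036/13) = -2248052/13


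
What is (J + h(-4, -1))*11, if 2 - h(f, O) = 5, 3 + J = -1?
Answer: -77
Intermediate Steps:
J = -4 (J = -3 - 1 = -4)
h(f, O) = -3 (h(f, O) = 2 - 1*5 = 2 - 5 = -3)
(J + h(-4, -1))*11 = (-4 - 3)*11 = -7*11 = -77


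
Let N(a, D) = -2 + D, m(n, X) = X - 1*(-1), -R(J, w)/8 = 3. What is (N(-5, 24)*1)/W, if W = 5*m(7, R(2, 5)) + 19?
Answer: -11/48 ≈ -0.22917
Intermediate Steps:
R(J, w) = -24 (R(J, w) = -8*3 = -24)
m(n, X) = 1 + X (m(n, X) = X + 1 = 1 + X)
W = -96 (W = 5*(1 - 24) + 19 = 5*(-23) + 19 = -115 + 19 = -96)
(N(-5, 24)*1)/W = ((-2 + 24)*1)/(-96) = (22*1)*(-1/96) = 22*(-1/96) = -11/48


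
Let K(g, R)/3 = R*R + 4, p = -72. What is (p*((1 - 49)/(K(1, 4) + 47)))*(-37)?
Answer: -127872/107 ≈ -1195.1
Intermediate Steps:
K(g, R) = 12 + 3*R² (K(g, R) = 3*(R*R + 4) = 3*(R² + 4) = 3*(4 + R²) = 12 + 3*R²)
(p*((1 - 49)/(K(1, 4) + 47)))*(-37) = -72*(1 - 49)/((12 + 3*4²) + 47)*(-37) = -(-3456)/((12 + 3*16) + 47)*(-37) = -(-3456)/((12 + 48) + 47)*(-37) = -(-3456)/(60 + 47)*(-37) = -(-3456)/107*(-37) = -72*(-48/107)*(-37) = (3456/107)*(-37) = -127872/107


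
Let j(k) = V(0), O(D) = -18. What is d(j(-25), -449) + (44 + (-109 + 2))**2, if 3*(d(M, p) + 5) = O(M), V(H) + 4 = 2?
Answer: 3958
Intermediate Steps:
V(H) = -2 (V(H) = -4 + 2 = -2)
j(k) = -2
d(M, p) = -11 (d(M, p) = -5 + (1/3)*(-18) = -5 - 6 = -11)
d(j(-25), -449) + (44 + (-109 + 2))**2 = -11 + (44 + (-109 + 2))**2 = -11 + (44 - 107)**2 = -11 + (-63)**2 = -11 + 3969 = 3958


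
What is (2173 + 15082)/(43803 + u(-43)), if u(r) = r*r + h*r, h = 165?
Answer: 17255/38557 ≈ 0.44752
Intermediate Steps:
u(r) = r² + 165*r (u(r) = r*r + 165*r = r² + 165*r)
(2173 + 15082)/(43803 + u(-43)) = (2173 + 15082)/(43803 - 43*(165 - 43)) = 17255/(43803 - 43*122) = 17255/(43803 - 5246) = 17255/38557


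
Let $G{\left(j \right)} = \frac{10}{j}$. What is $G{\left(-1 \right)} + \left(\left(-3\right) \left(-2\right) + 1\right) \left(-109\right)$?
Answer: $-773$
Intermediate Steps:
$G{\left(-1 \right)} + \left(\left(-3\right) \left(-2\right) + 1\right) \left(-109\right) = \frac{10}{-1} + \left(\left(-3\right) \left(-2\right) + 1\right) \left(-109\right) = 10 \left(-1\right) + \left(6 + 1\right) \left(-109\right) = -10 + 7 \left(-109\right) = -10 - 763 = -773$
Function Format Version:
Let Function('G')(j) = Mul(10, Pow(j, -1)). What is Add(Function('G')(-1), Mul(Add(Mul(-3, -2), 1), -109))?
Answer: -773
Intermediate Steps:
Add(Function('G')(-1), Mul(Add(Mul(-3, -2), 1), -109)) = Add(Mul(10, Pow(-1, -1)), Mul(Add(Mul(-3, -2), 1), -109)) = Add(Mul(10, -1), Mul(Add(6, 1), -109)) = Add(-10, Mul(7, -109)) = Add(-10, -763) = -773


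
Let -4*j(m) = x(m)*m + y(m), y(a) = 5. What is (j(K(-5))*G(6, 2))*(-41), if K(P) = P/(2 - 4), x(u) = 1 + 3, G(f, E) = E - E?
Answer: 0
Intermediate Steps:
G(f, E) = 0
x(u) = 4
K(P) = -P/2 (K(P) = P/(-2) = P*(-½) = -P/2)
j(m) = -5/4 - m (j(m) = -(4*m + 5)/4 = -(5 + 4*m)/4 = -5/4 - m)
(j(K(-5))*G(6, 2))*(-41) = ((-5/4 - (-1)*(-5)/2)*0)*(-41) = ((-5/4 - 1*5/2)*0)*(-41) = ((-5/4 - 5/2)*0)*(-41) = -15/4*0*(-41) = 0*(-41) = 0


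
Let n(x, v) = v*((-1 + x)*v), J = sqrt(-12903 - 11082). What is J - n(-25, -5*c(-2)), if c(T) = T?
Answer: 2600 + 3*I*sqrt(2665) ≈ 2600.0 + 154.87*I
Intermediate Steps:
J = 3*I*sqrt(2665) (J = sqrt(-23985) = 3*I*sqrt(2665) ≈ 154.87*I)
n(x, v) = v**2*(-1 + x) (n(x, v) = v*(v*(-1 + x)) = v**2*(-1 + x))
J - n(-25, -5*c(-2)) = 3*I*sqrt(2665) - (-5*(-2))**2*(-1 - 25) = 3*I*sqrt(2665) - 10**2*(-26) = 3*I*sqrt(2665) - 100*(-26) = 3*I*sqrt(2665) - 1*(-2600) = 3*I*sqrt(2665) + 2600 = 2600 + 3*I*sqrt(2665)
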